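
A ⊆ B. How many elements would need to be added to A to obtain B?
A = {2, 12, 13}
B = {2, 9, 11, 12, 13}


Set A = {2, 12, 13}, |A| = 3
Set B = {2, 9, 11, 12, 13}, |B| = 5
Since A ⊆ B: B \ A = {9, 11}
|B| - |A| = 5 - 3 = 2

2


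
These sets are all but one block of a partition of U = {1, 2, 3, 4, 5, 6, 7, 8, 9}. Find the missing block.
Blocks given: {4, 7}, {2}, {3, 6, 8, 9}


U = {1, 2, 3, 4, 5, 6, 7, 8, 9}
Shown blocks: {4, 7}, {2}, {3, 6, 8, 9}
A partition's blocks are pairwise disjoint and cover U, so the missing block = U \ (union of shown blocks).
Union of shown blocks: {2, 3, 4, 6, 7, 8, 9}
Missing block = U \ (union) = {1, 5}

{1, 5}


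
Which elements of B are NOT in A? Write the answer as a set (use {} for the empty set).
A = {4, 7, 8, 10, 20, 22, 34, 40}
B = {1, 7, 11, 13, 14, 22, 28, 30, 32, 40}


Set A = {4, 7, 8, 10, 20, 22, 34, 40}
Set B = {1, 7, 11, 13, 14, 22, 28, 30, 32, 40}
Check each element of B against A:
1 ∉ A (include), 7 ∈ A, 11 ∉ A (include), 13 ∉ A (include), 14 ∉ A (include), 22 ∈ A, 28 ∉ A (include), 30 ∉ A (include), 32 ∉ A (include), 40 ∈ A
Elements of B not in A: {1, 11, 13, 14, 28, 30, 32}

{1, 11, 13, 14, 28, 30, 32}


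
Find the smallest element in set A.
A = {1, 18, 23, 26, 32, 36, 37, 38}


Set A = {1, 18, 23, 26, 32, 36, 37, 38}
Elements in ascending order: 1, 18, 23, 26, 32, 36, 37, 38
The smallest element is 1.

1


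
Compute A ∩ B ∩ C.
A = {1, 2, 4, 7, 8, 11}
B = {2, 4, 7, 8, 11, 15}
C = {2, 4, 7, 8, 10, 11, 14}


Set A = {1, 2, 4, 7, 8, 11}
Set B = {2, 4, 7, 8, 11, 15}
Set C = {2, 4, 7, 8, 10, 11, 14}
First, A ∩ B = {2, 4, 7, 8, 11}
Then, (A ∩ B) ∩ C = {2, 4, 7, 8, 11}

{2, 4, 7, 8, 11}


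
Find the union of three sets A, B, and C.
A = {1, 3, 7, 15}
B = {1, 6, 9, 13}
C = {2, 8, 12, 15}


Set A = {1, 3, 7, 15}
Set B = {1, 6, 9, 13}
Set C = {2, 8, 12, 15}
First, A ∪ B = {1, 3, 6, 7, 9, 13, 15}
Then, (A ∪ B) ∪ C = {1, 2, 3, 6, 7, 8, 9, 12, 13, 15}

{1, 2, 3, 6, 7, 8, 9, 12, 13, 15}


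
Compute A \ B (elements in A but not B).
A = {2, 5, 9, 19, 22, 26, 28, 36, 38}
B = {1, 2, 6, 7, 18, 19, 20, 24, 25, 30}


Set A = {2, 5, 9, 19, 22, 26, 28, 36, 38}
Set B = {1, 2, 6, 7, 18, 19, 20, 24, 25, 30}
A \ B includes elements in A that are not in B.
Check each element of A:
2 (in B, remove), 5 (not in B, keep), 9 (not in B, keep), 19 (in B, remove), 22 (not in B, keep), 26 (not in B, keep), 28 (not in B, keep), 36 (not in B, keep), 38 (not in B, keep)
A \ B = {5, 9, 22, 26, 28, 36, 38}

{5, 9, 22, 26, 28, 36, 38}


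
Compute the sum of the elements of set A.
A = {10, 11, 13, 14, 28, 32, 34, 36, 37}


Set A = {10, 11, 13, 14, 28, 32, 34, 36, 37}
Sum = 10 + 11 + 13 + 14 + 28 + 32 + 34 + 36 + 37 = 215

215


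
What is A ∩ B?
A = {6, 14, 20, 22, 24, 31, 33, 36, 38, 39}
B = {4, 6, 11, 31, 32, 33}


Set A = {6, 14, 20, 22, 24, 31, 33, 36, 38, 39}
Set B = {4, 6, 11, 31, 32, 33}
A ∩ B includes only elements in both sets.
Check each element of A against B:
6 ✓, 14 ✗, 20 ✗, 22 ✗, 24 ✗, 31 ✓, 33 ✓, 36 ✗, 38 ✗, 39 ✗
A ∩ B = {6, 31, 33}

{6, 31, 33}


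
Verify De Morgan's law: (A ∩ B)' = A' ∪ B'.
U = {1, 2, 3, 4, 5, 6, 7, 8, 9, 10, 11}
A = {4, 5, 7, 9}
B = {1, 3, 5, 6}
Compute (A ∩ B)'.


U = {1, 2, 3, 4, 5, 6, 7, 8, 9, 10, 11}
A = {4, 5, 7, 9}, B = {1, 3, 5, 6}
A ∩ B = {5}
(A ∩ B)' = U \ (A ∩ B) = {1, 2, 3, 4, 6, 7, 8, 9, 10, 11}
Verification via A' ∪ B': A' = {1, 2, 3, 6, 8, 10, 11}, B' = {2, 4, 7, 8, 9, 10, 11}
A' ∪ B' = {1, 2, 3, 4, 6, 7, 8, 9, 10, 11} ✓

{1, 2, 3, 4, 6, 7, 8, 9, 10, 11}


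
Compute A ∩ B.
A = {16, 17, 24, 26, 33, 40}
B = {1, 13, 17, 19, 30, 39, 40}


Set A = {16, 17, 24, 26, 33, 40}
Set B = {1, 13, 17, 19, 30, 39, 40}
A ∩ B includes only elements in both sets.
Check each element of A against B:
16 ✗, 17 ✓, 24 ✗, 26 ✗, 33 ✗, 40 ✓
A ∩ B = {17, 40}

{17, 40}


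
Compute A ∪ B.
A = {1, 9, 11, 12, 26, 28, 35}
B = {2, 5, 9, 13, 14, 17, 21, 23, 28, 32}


Set A = {1, 9, 11, 12, 26, 28, 35}
Set B = {2, 5, 9, 13, 14, 17, 21, 23, 28, 32}
A ∪ B includes all elements in either set.
Elements from A: {1, 9, 11, 12, 26, 28, 35}
Elements from B not already included: {2, 5, 13, 14, 17, 21, 23, 32}
A ∪ B = {1, 2, 5, 9, 11, 12, 13, 14, 17, 21, 23, 26, 28, 32, 35}

{1, 2, 5, 9, 11, 12, 13, 14, 17, 21, 23, 26, 28, 32, 35}


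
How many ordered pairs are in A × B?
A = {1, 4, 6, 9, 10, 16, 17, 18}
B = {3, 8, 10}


Set A = {1, 4, 6, 9, 10, 16, 17, 18} has 8 elements.
Set B = {3, 8, 10} has 3 elements.
|A × B| = |A| × |B| = 8 × 3 = 24

24


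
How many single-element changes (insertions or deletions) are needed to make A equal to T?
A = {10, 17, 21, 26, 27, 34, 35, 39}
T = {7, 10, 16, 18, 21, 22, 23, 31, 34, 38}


Set A = {10, 17, 21, 26, 27, 34, 35, 39}
Set T = {7, 10, 16, 18, 21, 22, 23, 31, 34, 38}
Elements to remove from A (in A, not in T): {17, 26, 27, 35, 39} → 5 removals
Elements to add to A (in T, not in A): {7, 16, 18, 22, 23, 31, 38} → 7 additions
Total edits = 5 + 7 = 12

12


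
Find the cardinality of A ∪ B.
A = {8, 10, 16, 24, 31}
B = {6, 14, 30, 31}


Set A = {8, 10, 16, 24, 31}, |A| = 5
Set B = {6, 14, 30, 31}, |B| = 4
A ∩ B = {31}, |A ∩ B| = 1
|A ∪ B| = |A| + |B| - |A ∩ B| = 5 + 4 - 1 = 8

8


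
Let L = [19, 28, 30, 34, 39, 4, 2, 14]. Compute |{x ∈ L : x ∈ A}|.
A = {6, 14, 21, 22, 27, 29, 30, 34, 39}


Set A = {6, 14, 21, 22, 27, 29, 30, 34, 39}
Candidates: [19, 28, 30, 34, 39, 4, 2, 14]
Check each candidate:
19 ∉ A, 28 ∉ A, 30 ∈ A, 34 ∈ A, 39 ∈ A, 4 ∉ A, 2 ∉ A, 14 ∈ A
Count of candidates in A: 4

4


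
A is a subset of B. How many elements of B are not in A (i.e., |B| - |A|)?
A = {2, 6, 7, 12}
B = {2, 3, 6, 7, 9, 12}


Set A = {2, 6, 7, 12}, |A| = 4
Set B = {2, 3, 6, 7, 9, 12}, |B| = 6
Since A ⊆ B: B \ A = {3, 9}
|B| - |A| = 6 - 4 = 2

2


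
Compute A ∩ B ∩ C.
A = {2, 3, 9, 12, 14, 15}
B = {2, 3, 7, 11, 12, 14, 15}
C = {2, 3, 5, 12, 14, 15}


Set A = {2, 3, 9, 12, 14, 15}
Set B = {2, 3, 7, 11, 12, 14, 15}
Set C = {2, 3, 5, 12, 14, 15}
First, A ∩ B = {2, 3, 12, 14, 15}
Then, (A ∩ B) ∩ C = {2, 3, 12, 14, 15}

{2, 3, 12, 14, 15}


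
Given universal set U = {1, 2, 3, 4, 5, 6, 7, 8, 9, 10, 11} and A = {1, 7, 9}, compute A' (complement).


Universal set U = {1, 2, 3, 4, 5, 6, 7, 8, 9, 10, 11}
Set A = {1, 7, 9}
A' = U \ A = elements in U but not in A
Checking each element of U:
1 (in A, exclude), 2 (not in A, include), 3 (not in A, include), 4 (not in A, include), 5 (not in A, include), 6 (not in A, include), 7 (in A, exclude), 8 (not in A, include), 9 (in A, exclude), 10 (not in A, include), 11 (not in A, include)
A' = {2, 3, 4, 5, 6, 8, 10, 11}

{2, 3, 4, 5, 6, 8, 10, 11}


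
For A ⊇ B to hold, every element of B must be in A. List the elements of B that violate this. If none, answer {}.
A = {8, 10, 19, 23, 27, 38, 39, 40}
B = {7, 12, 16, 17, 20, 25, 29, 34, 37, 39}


Set A = {8, 10, 19, 23, 27, 38, 39, 40}
Set B = {7, 12, 16, 17, 20, 25, 29, 34, 37, 39}
Check each element of B against A:
7 ∉ A (include), 12 ∉ A (include), 16 ∉ A (include), 17 ∉ A (include), 20 ∉ A (include), 25 ∉ A (include), 29 ∉ A (include), 34 ∉ A (include), 37 ∉ A (include), 39 ∈ A
Elements of B not in A: {7, 12, 16, 17, 20, 25, 29, 34, 37}

{7, 12, 16, 17, 20, 25, 29, 34, 37}


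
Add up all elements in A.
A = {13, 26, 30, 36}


Set A = {13, 26, 30, 36}
Sum = 13 + 26 + 30 + 36 = 105

105


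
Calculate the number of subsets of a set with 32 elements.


The set has 32 elements.
The power set contains all possible subsets.
|P(A)| = 2^|A| = 2^32 = 4294967296

4294967296


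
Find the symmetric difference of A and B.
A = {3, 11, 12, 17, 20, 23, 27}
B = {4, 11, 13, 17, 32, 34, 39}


Set A = {3, 11, 12, 17, 20, 23, 27}
Set B = {4, 11, 13, 17, 32, 34, 39}
A △ B = (A \ B) ∪ (B \ A)
Elements in A but not B: {3, 12, 20, 23, 27}
Elements in B but not A: {4, 13, 32, 34, 39}
A △ B = {3, 4, 12, 13, 20, 23, 27, 32, 34, 39}

{3, 4, 12, 13, 20, 23, 27, 32, 34, 39}


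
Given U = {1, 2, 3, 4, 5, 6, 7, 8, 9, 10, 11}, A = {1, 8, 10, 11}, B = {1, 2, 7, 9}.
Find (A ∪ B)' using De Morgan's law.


U = {1, 2, 3, 4, 5, 6, 7, 8, 9, 10, 11}
A = {1, 8, 10, 11}, B = {1, 2, 7, 9}
A ∪ B = {1, 2, 7, 8, 9, 10, 11}
(A ∪ B)' = U \ (A ∪ B) = {3, 4, 5, 6}
Verification via A' ∩ B': A' = {2, 3, 4, 5, 6, 7, 9}, B' = {3, 4, 5, 6, 8, 10, 11}
A' ∩ B' = {3, 4, 5, 6} ✓

{3, 4, 5, 6}


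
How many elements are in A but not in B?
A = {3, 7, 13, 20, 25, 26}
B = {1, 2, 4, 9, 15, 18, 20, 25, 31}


Set A = {3, 7, 13, 20, 25, 26}
Set B = {1, 2, 4, 9, 15, 18, 20, 25, 31}
A \ B = {3, 7, 13, 26}
|A \ B| = 4

4


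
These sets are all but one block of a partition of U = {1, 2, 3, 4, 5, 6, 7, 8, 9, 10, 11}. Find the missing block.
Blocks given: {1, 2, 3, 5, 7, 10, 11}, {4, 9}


U = {1, 2, 3, 4, 5, 6, 7, 8, 9, 10, 11}
Shown blocks: {1, 2, 3, 5, 7, 10, 11}, {4, 9}
A partition's blocks are pairwise disjoint and cover U, so the missing block = U \ (union of shown blocks).
Union of shown blocks: {1, 2, 3, 4, 5, 7, 9, 10, 11}
Missing block = U \ (union) = {6, 8}

{6, 8}


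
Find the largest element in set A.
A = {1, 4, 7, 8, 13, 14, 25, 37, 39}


Set A = {1, 4, 7, 8, 13, 14, 25, 37, 39}
Elements in ascending order: 1, 4, 7, 8, 13, 14, 25, 37, 39
The largest element is 39.

39


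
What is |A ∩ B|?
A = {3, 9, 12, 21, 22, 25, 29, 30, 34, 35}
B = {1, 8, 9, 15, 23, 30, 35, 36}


Set A = {3, 9, 12, 21, 22, 25, 29, 30, 34, 35}
Set B = {1, 8, 9, 15, 23, 30, 35, 36}
A ∩ B = {9, 30, 35}
|A ∩ B| = 3

3


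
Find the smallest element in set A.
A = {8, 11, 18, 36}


Set A = {8, 11, 18, 36}
Elements in ascending order: 8, 11, 18, 36
The smallest element is 8.

8


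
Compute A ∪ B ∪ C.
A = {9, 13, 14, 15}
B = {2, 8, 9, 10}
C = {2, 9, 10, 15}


Set A = {9, 13, 14, 15}
Set B = {2, 8, 9, 10}
Set C = {2, 9, 10, 15}
First, A ∪ B = {2, 8, 9, 10, 13, 14, 15}
Then, (A ∪ B) ∪ C = {2, 8, 9, 10, 13, 14, 15}

{2, 8, 9, 10, 13, 14, 15}


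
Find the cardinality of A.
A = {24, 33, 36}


Set A = {24, 33, 36}
Listing elements: 24, 33, 36
Counting: 3 elements
|A| = 3

3


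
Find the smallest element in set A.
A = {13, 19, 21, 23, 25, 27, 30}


Set A = {13, 19, 21, 23, 25, 27, 30}
Elements in ascending order: 13, 19, 21, 23, 25, 27, 30
The smallest element is 13.

13


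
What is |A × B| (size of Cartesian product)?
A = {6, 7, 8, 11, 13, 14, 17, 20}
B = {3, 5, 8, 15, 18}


Set A = {6, 7, 8, 11, 13, 14, 17, 20} has 8 elements.
Set B = {3, 5, 8, 15, 18} has 5 elements.
|A × B| = |A| × |B| = 8 × 5 = 40

40


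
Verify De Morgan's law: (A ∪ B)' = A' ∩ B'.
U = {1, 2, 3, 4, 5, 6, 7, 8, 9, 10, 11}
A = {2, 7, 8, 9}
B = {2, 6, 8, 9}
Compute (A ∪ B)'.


U = {1, 2, 3, 4, 5, 6, 7, 8, 9, 10, 11}
A = {2, 7, 8, 9}, B = {2, 6, 8, 9}
A ∪ B = {2, 6, 7, 8, 9}
(A ∪ B)' = U \ (A ∪ B) = {1, 3, 4, 5, 10, 11}
Verification via A' ∩ B': A' = {1, 3, 4, 5, 6, 10, 11}, B' = {1, 3, 4, 5, 7, 10, 11}
A' ∩ B' = {1, 3, 4, 5, 10, 11} ✓

{1, 3, 4, 5, 10, 11}


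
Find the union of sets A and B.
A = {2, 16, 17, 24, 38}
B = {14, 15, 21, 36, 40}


Set A = {2, 16, 17, 24, 38}
Set B = {14, 15, 21, 36, 40}
A ∪ B includes all elements in either set.
Elements from A: {2, 16, 17, 24, 38}
Elements from B not already included: {14, 15, 21, 36, 40}
A ∪ B = {2, 14, 15, 16, 17, 21, 24, 36, 38, 40}

{2, 14, 15, 16, 17, 21, 24, 36, 38, 40}


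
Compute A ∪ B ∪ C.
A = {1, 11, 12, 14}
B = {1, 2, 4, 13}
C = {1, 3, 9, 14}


Set A = {1, 11, 12, 14}
Set B = {1, 2, 4, 13}
Set C = {1, 3, 9, 14}
First, A ∪ B = {1, 2, 4, 11, 12, 13, 14}
Then, (A ∪ B) ∪ C = {1, 2, 3, 4, 9, 11, 12, 13, 14}

{1, 2, 3, 4, 9, 11, 12, 13, 14}


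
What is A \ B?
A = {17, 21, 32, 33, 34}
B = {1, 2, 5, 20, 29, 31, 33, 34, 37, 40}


Set A = {17, 21, 32, 33, 34}
Set B = {1, 2, 5, 20, 29, 31, 33, 34, 37, 40}
A \ B includes elements in A that are not in B.
Check each element of A:
17 (not in B, keep), 21 (not in B, keep), 32 (not in B, keep), 33 (in B, remove), 34 (in B, remove)
A \ B = {17, 21, 32}

{17, 21, 32}


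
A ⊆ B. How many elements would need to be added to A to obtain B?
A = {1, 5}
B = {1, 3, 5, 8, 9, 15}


Set A = {1, 5}, |A| = 2
Set B = {1, 3, 5, 8, 9, 15}, |B| = 6
Since A ⊆ B: B \ A = {3, 8, 9, 15}
|B| - |A| = 6 - 2 = 4

4


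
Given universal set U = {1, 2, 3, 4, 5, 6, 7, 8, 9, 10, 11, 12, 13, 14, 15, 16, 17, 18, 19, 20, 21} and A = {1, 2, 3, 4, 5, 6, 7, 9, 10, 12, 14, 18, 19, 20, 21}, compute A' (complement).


Universal set U = {1, 2, 3, 4, 5, 6, 7, 8, 9, 10, 11, 12, 13, 14, 15, 16, 17, 18, 19, 20, 21}
Set A = {1, 2, 3, 4, 5, 6, 7, 9, 10, 12, 14, 18, 19, 20, 21}
A' = U \ A = elements in U but not in A
Checking each element of U:
1 (in A, exclude), 2 (in A, exclude), 3 (in A, exclude), 4 (in A, exclude), 5 (in A, exclude), 6 (in A, exclude), 7 (in A, exclude), 8 (not in A, include), 9 (in A, exclude), 10 (in A, exclude), 11 (not in A, include), 12 (in A, exclude), 13 (not in A, include), 14 (in A, exclude), 15 (not in A, include), 16 (not in A, include), 17 (not in A, include), 18 (in A, exclude), 19 (in A, exclude), 20 (in A, exclude), 21 (in A, exclude)
A' = {8, 11, 13, 15, 16, 17}

{8, 11, 13, 15, 16, 17}


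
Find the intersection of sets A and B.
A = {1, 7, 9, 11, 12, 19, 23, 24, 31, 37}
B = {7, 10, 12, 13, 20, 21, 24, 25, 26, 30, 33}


Set A = {1, 7, 9, 11, 12, 19, 23, 24, 31, 37}
Set B = {7, 10, 12, 13, 20, 21, 24, 25, 26, 30, 33}
A ∩ B includes only elements in both sets.
Check each element of A against B:
1 ✗, 7 ✓, 9 ✗, 11 ✗, 12 ✓, 19 ✗, 23 ✗, 24 ✓, 31 ✗, 37 ✗
A ∩ B = {7, 12, 24}

{7, 12, 24}


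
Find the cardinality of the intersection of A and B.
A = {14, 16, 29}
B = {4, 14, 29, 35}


Set A = {14, 16, 29}
Set B = {4, 14, 29, 35}
A ∩ B = {14, 29}
|A ∩ B| = 2

2


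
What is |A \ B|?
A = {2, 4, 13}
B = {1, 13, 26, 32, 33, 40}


Set A = {2, 4, 13}
Set B = {1, 13, 26, 32, 33, 40}
A \ B = {2, 4}
|A \ B| = 2

2


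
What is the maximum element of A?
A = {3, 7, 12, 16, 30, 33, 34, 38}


Set A = {3, 7, 12, 16, 30, 33, 34, 38}
Elements in ascending order: 3, 7, 12, 16, 30, 33, 34, 38
The largest element is 38.

38


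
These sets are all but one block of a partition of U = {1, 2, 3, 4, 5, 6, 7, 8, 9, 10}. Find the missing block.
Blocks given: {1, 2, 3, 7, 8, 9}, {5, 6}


U = {1, 2, 3, 4, 5, 6, 7, 8, 9, 10}
Shown blocks: {1, 2, 3, 7, 8, 9}, {5, 6}
A partition's blocks are pairwise disjoint and cover U, so the missing block = U \ (union of shown blocks).
Union of shown blocks: {1, 2, 3, 5, 6, 7, 8, 9}
Missing block = U \ (union) = {4, 10}

{4, 10}


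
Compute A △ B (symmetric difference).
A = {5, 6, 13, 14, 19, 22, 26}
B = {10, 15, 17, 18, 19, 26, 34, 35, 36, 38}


Set A = {5, 6, 13, 14, 19, 22, 26}
Set B = {10, 15, 17, 18, 19, 26, 34, 35, 36, 38}
A △ B = (A \ B) ∪ (B \ A)
Elements in A but not B: {5, 6, 13, 14, 22}
Elements in B but not A: {10, 15, 17, 18, 34, 35, 36, 38}
A △ B = {5, 6, 10, 13, 14, 15, 17, 18, 22, 34, 35, 36, 38}

{5, 6, 10, 13, 14, 15, 17, 18, 22, 34, 35, 36, 38}


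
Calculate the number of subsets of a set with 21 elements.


The set has 21 elements.
The power set contains all possible subsets.
|P(A)| = 2^|A| = 2^21 = 2097152

2097152


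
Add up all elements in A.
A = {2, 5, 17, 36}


Set A = {2, 5, 17, 36}
Sum = 2 + 5 + 17 + 36 = 60

60


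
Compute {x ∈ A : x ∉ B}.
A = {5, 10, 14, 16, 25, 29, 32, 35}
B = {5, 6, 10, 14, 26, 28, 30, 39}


Set A = {5, 10, 14, 16, 25, 29, 32, 35}
Set B = {5, 6, 10, 14, 26, 28, 30, 39}
Check each element of A against B:
5 ∈ B, 10 ∈ B, 14 ∈ B, 16 ∉ B (include), 25 ∉ B (include), 29 ∉ B (include), 32 ∉ B (include), 35 ∉ B (include)
Elements of A not in B: {16, 25, 29, 32, 35}

{16, 25, 29, 32, 35}


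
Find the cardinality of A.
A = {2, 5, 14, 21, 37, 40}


Set A = {2, 5, 14, 21, 37, 40}
Listing elements: 2, 5, 14, 21, 37, 40
Counting: 6 elements
|A| = 6

6


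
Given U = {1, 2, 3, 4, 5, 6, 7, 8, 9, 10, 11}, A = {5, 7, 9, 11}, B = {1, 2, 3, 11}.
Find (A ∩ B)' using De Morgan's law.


U = {1, 2, 3, 4, 5, 6, 7, 8, 9, 10, 11}
A = {5, 7, 9, 11}, B = {1, 2, 3, 11}
A ∩ B = {11}
(A ∩ B)' = U \ (A ∩ B) = {1, 2, 3, 4, 5, 6, 7, 8, 9, 10}
Verification via A' ∪ B': A' = {1, 2, 3, 4, 6, 8, 10}, B' = {4, 5, 6, 7, 8, 9, 10}
A' ∪ B' = {1, 2, 3, 4, 5, 6, 7, 8, 9, 10} ✓

{1, 2, 3, 4, 5, 6, 7, 8, 9, 10}


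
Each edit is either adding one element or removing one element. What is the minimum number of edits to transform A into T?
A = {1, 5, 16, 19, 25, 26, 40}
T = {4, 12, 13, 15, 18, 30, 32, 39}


Set A = {1, 5, 16, 19, 25, 26, 40}
Set T = {4, 12, 13, 15, 18, 30, 32, 39}
Elements to remove from A (in A, not in T): {1, 5, 16, 19, 25, 26, 40} → 7 removals
Elements to add to A (in T, not in A): {4, 12, 13, 15, 18, 30, 32, 39} → 8 additions
Total edits = 7 + 8 = 15

15


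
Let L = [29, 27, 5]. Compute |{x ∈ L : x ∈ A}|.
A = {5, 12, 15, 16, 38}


Set A = {5, 12, 15, 16, 38}
Candidates: [29, 27, 5]
Check each candidate:
29 ∉ A, 27 ∉ A, 5 ∈ A
Count of candidates in A: 1

1


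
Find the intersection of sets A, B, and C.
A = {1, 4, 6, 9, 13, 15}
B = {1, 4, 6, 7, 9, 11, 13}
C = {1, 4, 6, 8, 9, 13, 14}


Set A = {1, 4, 6, 9, 13, 15}
Set B = {1, 4, 6, 7, 9, 11, 13}
Set C = {1, 4, 6, 8, 9, 13, 14}
First, A ∩ B = {1, 4, 6, 9, 13}
Then, (A ∩ B) ∩ C = {1, 4, 6, 9, 13}

{1, 4, 6, 9, 13}


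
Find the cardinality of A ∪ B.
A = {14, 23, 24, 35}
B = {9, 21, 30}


Set A = {14, 23, 24, 35}, |A| = 4
Set B = {9, 21, 30}, |B| = 3
A ∩ B = {}, |A ∩ B| = 0
|A ∪ B| = |A| + |B| - |A ∩ B| = 4 + 3 - 0 = 7

7


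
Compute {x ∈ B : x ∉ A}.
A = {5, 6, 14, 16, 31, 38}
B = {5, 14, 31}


Set A = {5, 6, 14, 16, 31, 38}
Set B = {5, 14, 31}
Check each element of B against A:
5 ∈ A, 14 ∈ A, 31 ∈ A
Elements of B not in A: {}

{}


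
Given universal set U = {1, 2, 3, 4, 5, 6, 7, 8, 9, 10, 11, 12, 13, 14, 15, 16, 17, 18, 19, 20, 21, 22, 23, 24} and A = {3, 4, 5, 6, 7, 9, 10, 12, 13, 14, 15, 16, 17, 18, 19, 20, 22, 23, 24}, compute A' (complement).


Universal set U = {1, 2, 3, 4, 5, 6, 7, 8, 9, 10, 11, 12, 13, 14, 15, 16, 17, 18, 19, 20, 21, 22, 23, 24}
Set A = {3, 4, 5, 6, 7, 9, 10, 12, 13, 14, 15, 16, 17, 18, 19, 20, 22, 23, 24}
A' = U \ A = elements in U but not in A
Checking each element of U:
1 (not in A, include), 2 (not in A, include), 3 (in A, exclude), 4 (in A, exclude), 5 (in A, exclude), 6 (in A, exclude), 7 (in A, exclude), 8 (not in A, include), 9 (in A, exclude), 10 (in A, exclude), 11 (not in A, include), 12 (in A, exclude), 13 (in A, exclude), 14 (in A, exclude), 15 (in A, exclude), 16 (in A, exclude), 17 (in A, exclude), 18 (in A, exclude), 19 (in A, exclude), 20 (in A, exclude), 21 (not in A, include), 22 (in A, exclude), 23 (in A, exclude), 24 (in A, exclude)
A' = {1, 2, 8, 11, 21}

{1, 2, 8, 11, 21}


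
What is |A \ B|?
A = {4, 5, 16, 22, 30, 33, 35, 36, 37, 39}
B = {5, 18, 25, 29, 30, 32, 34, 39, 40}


Set A = {4, 5, 16, 22, 30, 33, 35, 36, 37, 39}
Set B = {5, 18, 25, 29, 30, 32, 34, 39, 40}
A \ B = {4, 16, 22, 33, 35, 36, 37}
|A \ B| = 7

7


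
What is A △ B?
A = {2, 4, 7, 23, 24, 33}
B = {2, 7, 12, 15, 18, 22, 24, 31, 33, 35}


Set A = {2, 4, 7, 23, 24, 33}
Set B = {2, 7, 12, 15, 18, 22, 24, 31, 33, 35}
A △ B = (A \ B) ∪ (B \ A)
Elements in A but not B: {4, 23}
Elements in B but not A: {12, 15, 18, 22, 31, 35}
A △ B = {4, 12, 15, 18, 22, 23, 31, 35}

{4, 12, 15, 18, 22, 23, 31, 35}


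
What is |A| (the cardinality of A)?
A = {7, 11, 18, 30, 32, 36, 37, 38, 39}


Set A = {7, 11, 18, 30, 32, 36, 37, 38, 39}
Listing elements: 7, 11, 18, 30, 32, 36, 37, 38, 39
Counting: 9 elements
|A| = 9

9


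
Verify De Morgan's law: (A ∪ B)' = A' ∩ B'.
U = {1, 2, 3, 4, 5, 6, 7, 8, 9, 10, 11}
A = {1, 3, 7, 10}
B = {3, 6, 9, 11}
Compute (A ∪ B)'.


U = {1, 2, 3, 4, 5, 6, 7, 8, 9, 10, 11}
A = {1, 3, 7, 10}, B = {3, 6, 9, 11}
A ∪ B = {1, 3, 6, 7, 9, 10, 11}
(A ∪ B)' = U \ (A ∪ B) = {2, 4, 5, 8}
Verification via A' ∩ B': A' = {2, 4, 5, 6, 8, 9, 11}, B' = {1, 2, 4, 5, 7, 8, 10}
A' ∩ B' = {2, 4, 5, 8} ✓

{2, 4, 5, 8}


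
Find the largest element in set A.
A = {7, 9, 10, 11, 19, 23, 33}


Set A = {7, 9, 10, 11, 19, 23, 33}
Elements in ascending order: 7, 9, 10, 11, 19, 23, 33
The largest element is 33.

33


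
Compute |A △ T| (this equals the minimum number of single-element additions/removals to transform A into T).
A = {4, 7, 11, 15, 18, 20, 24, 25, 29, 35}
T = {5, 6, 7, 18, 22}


Set A = {4, 7, 11, 15, 18, 20, 24, 25, 29, 35}
Set T = {5, 6, 7, 18, 22}
Elements to remove from A (in A, not in T): {4, 11, 15, 20, 24, 25, 29, 35} → 8 removals
Elements to add to A (in T, not in A): {5, 6, 22} → 3 additions
Total edits = 8 + 3 = 11

11


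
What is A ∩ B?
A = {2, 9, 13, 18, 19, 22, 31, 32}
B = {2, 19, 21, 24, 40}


Set A = {2, 9, 13, 18, 19, 22, 31, 32}
Set B = {2, 19, 21, 24, 40}
A ∩ B includes only elements in both sets.
Check each element of A against B:
2 ✓, 9 ✗, 13 ✗, 18 ✗, 19 ✓, 22 ✗, 31 ✗, 32 ✗
A ∩ B = {2, 19}

{2, 19}


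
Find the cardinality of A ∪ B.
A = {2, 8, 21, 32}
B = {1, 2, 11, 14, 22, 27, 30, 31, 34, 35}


Set A = {2, 8, 21, 32}, |A| = 4
Set B = {1, 2, 11, 14, 22, 27, 30, 31, 34, 35}, |B| = 10
A ∩ B = {2}, |A ∩ B| = 1
|A ∪ B| = |A| + |B| - |A ∩ B| = 4 + 10 - 1 = 13

13


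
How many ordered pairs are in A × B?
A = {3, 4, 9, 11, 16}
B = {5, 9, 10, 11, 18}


Set A = {3, 4, 9, 11, 16} has 5 elements.
Set B = {5, 9, 10, 11, 18} has 5 elements.
|A × B| = |A| × |B| = 5 × 5 = 25

25


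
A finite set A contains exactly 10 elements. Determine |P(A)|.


The set has 10 elements.
The power set contains all possible subsets.
|P(A)| = 2^|A| = 2^10 = 1024

1024


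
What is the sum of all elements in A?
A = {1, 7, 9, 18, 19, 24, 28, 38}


Set A = {1, 7, 9, 18, 19, 24, 28, 38}
Sum = 1 + 7 + 9 + 18 + 19 + 24 + 28 + 38 = 144

144


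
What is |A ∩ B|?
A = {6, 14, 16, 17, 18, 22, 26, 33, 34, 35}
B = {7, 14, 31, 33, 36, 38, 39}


Set A = {6, 14, 16, 17, 18, 22, 26, 33, 34, 35}
Set B = {7, 14, 31, 33, 36, 38, 39}
A ∩ B = {14, 33}
|A ∩ B| = 2

2


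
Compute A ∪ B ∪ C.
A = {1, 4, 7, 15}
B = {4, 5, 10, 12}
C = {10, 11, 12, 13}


Set A = {1, 4, 7, 15}
Set B = {4, 5, 10, 12}
Set C = {10, 11, 12, 13}
First, A ∪ B = {1, 4, 5, 7, 10, 12, 15}
Then, (A ∪ B) ∪ C = {1, 4, 5, 7, 10, 11, 12, 13, 15}

{1, 4, 5, 7, 10, 11, 12, 13, 15}


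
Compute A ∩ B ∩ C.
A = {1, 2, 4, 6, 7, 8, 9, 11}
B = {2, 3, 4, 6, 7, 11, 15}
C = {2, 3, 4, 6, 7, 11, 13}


Set A = {1, 2, 4, 6, 7, 8, 9, 11}
Set B = {2, 3, 4, 6, 7, 11, 15}
Set C = {2, 3, 4, 6, 7, 11, 13}
First, A ∩ B = {2, 4, 6, 7, 11}
Then, (A ∩ B) ∩ C = {2, 4, 6, 7, 11}

{2, 4, 6, 7, 11}


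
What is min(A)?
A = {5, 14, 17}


Set A = {5, 14, 17}
Elements in ascending order: 5, 14, 17
The smallest element is 5.

5


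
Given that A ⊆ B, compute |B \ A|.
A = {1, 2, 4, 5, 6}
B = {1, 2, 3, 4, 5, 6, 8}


Set A = {1, 2, 4, 5, 6}, |A| = 5
Set B = {1, 2, 3, 4, 5, 6, 8}, |B| = 7
Since A ⊆ B: B \ A = {3, 8}
|B| - |A| = 7 - 5 = 2

2


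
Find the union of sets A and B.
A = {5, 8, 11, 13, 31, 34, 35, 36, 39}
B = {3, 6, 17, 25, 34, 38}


Set A = {5, 8, 11, 13, 31, 34, 35, 36, 39}
Set B = {3, 6, 17, 25, 34, 38}
A ∪ B includes all elements in either set.
Elements from A: {5, 8, 11, 13, 31, 34, 35, 36, 39}
Elements from B not already included: {3, 6, 17, 25, 38}
A ∪ B = {3, 5, 6, 8, 11, 13, 17, 25, 31, 34, 35, 36, 38, 39}

{3, 5, 6, 8, 11, 13, 17, 25, 31, 34, 35, 36, 38, 39}


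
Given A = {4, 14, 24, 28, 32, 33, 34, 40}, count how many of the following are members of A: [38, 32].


Set A = {4, 14, 24, 28, 32, 33, 34, 40}
Candidates: [38, 32]
Check each candidate:
38 ∉ A, 32 ∈ A
Count of candidates in A: 1

1


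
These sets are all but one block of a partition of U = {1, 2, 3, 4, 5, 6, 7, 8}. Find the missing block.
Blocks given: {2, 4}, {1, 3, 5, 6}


U = {1, 2, 3, 4, 5, 6, 7, 8}
Shown blocks: {2, 4}, {1, 3, 5, 6}
A partition's blocks are pairwise disjoint and cover U, so the missing block = U \ (union of shown blocks).
Union of shown blocks: {1, 2, 3, 4, 5, 6}
Missing block = U \ (union) = {7, 8}

{7, 8}


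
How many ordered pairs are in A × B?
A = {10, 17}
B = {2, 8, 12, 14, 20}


Set A = {10, 17} has 2 elements.
Set B = {2, 8, 12, 14, 20} has 5 elements.
|A × B| = |A| × |B| = 2 × 5 = 10

10


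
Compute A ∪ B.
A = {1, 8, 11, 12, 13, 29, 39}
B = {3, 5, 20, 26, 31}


Set A = {1, 8, 11, 12, 13, 29, 39}
Set B = {3, 5, 20, 26, 31}
A ∪ B includes all elements in either set.
Elements from A: {1, 8, 11, 12, 13, 29, 39}
Elements from B not already included: {3, 5, 20, 26, 31}
A ∪ B = {1, 3, 5, 8, 11, 12, 13, 20, 26, 29, 31, 39}

{1, 3, 5, 8, 11, 12, 13, 20, 26, 29, 31, 39}


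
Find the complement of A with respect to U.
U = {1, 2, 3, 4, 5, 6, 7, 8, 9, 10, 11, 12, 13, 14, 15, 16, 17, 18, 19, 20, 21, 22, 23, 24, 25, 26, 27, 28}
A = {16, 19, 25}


Universal set U = {1, 2, 3, 4, 5, 6, 7, 8, 9, 10, 11, 12, 13, 14, 15, 16, 17, 18, 19, 20, 21, 22, 23, 24, 25, 26, 27, 28}
Set A = {16, 19, 25}
A' = U \ A = elements in U but not in A
Checking each element of U:
1 (not in A, include), 2 (not in A, include), 3 (not in A, include), 4 (not in A, include), 5 (not in A, include), 6 (not in A, include), 7 (not in A, include), 8 (not in A, include), 9 (not in A, include), 10 (not in A, include), 11 (not in A, include), 12 (not in A, include), 13 (not in A, include), 14 (not in A, include), 15 (not in A, include), 16 (in A, exclude), 17 (not in A, include), 18 (not in A, include), 19 (in A, exclude), 20 (not in A, include), 21 (not in A, include), 22 (not in A, include), 23 (not in A, include), 24 (not in A, include), 25 (in A, exclude), 26 (not in A, include), 27 (not in A, include), 28 (not in A, include)
A' = {1, 2, 3, 4, 5, 6, 7, 8, 9, 10, 11, 12, 13, 14, 15, 17, 18, 20, 21, 22, 23, 24, 26, 27, 28}

{1, 2, 3, 4, 5, 6, 7, 8, 9, 10, 11, 12, 13, 14, 15, 17, 18, 20, 21, 22, 23, 24, 26, 27, 28}


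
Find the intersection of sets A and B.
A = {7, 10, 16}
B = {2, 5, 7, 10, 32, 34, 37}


Set A = {7, 10, 16}
Set B = {2, 5, 7, 10, 32, 34, 37}
A ∩ B includes only elements in both sets.
Check each element of A against B:
7 ✓, 10 ✓, 16 ✗
A ∩ B = {7, 10}

{7, 10}


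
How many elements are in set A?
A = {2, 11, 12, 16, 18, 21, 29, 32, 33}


Set A = {2, 11, 12, 16, 18, 21, 29, 32, 33}
Listing elements: 2, 11, 12, 16, 18, 21, 29, 32, 33
Counting: 9 elements
|A| = 9

9


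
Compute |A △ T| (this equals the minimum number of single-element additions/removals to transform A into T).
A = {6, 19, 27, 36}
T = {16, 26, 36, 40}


Set A = {6, 19, 27, 36}
Set T = {16, 26, 36, 40}
Elements to remove from A (in A, not in T): {6, 19, 27} → 3 removals
Elements to add to A (in T, not in A): {16, 26, 40} → 3 additions
Total edits = 3 + 3 = 6

6


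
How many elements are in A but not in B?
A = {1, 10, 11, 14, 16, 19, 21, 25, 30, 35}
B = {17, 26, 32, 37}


Set A = {1, 10, 11, 14, 16, 19, 21, 25, 30, 35}
Set B = {17, 26, 32, 37}
A \ B = {1, 10, 11, 14, 16, 19, 21, 25, 30, 35}
|A \ B| = 10

10


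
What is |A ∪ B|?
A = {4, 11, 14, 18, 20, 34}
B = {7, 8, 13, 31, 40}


Set A = {4, 11, 14, 18, 20, 34}, |A| = 6
Set B = {7, 8, 13, 31, 40}, |B| = 5
A ∩ B = {}, |A ∩ B| = 0
|A ∪ B| = |A| + |B| - |A ∩ B| = 6 + 5 - 0 = 11

11


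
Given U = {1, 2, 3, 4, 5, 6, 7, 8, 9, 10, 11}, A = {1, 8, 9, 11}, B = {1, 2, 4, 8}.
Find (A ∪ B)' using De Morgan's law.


U = {1, 2, 3, 4, 5, 6, 7, 8, 9, 10, 11}
A = {1, 8, 9, 11}, B = {1, 2, 4, 8}
A ∪ B = {1, 2, 4, 8, 9, 11}
(A ∪ B)' = U \ (A ∪ B) = {3, 5, 6, 7, 10}
Verification via A' ∩ B': A' = {2, 3, 4, 5, 6, 7, 10}, B' = {3, 5, 6, 7, 9, 10, 11}
A' ∩ B' = {3, 5, 6, 7, 10} ✓

{3, 5, 6, 7, 10}


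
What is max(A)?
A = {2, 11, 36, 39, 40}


Set A = {2, 11, 36, 39, 40}
Elements in ascending order: 2, 11, 36, 39, 40
The largest element is 40.

40


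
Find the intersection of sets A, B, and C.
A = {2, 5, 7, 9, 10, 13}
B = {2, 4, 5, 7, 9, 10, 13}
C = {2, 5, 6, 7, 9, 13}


Set A = {2, 5, 7, 9, 10, 13}
Set B = {2, 4, 5, 7, 9, 10, 13}
Set C = {2, 5, 6, 7, 9, 13}
First, A ∩ B = {2, 5, 7, 9, 10, 13}
Then, (A ∩ B) ∩ C = {2, 5, 7, 9, 13}

{2, 5, 7, 9, 13}


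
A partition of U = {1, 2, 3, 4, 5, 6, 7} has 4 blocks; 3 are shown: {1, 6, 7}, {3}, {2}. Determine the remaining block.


U = {1, 2, 3, 4, 5, 6, 7}
Shown blocks: {1, 6, 7}, {3}, {2}
A partition's blocks are pairwise disjoint and cover U, so the missing block = U \ (union of shown blocks).
Union of shown blocks: {1, 2, 3, 6, 7}
Missing block = U \ (union) = {4, 5}

{4, 5}


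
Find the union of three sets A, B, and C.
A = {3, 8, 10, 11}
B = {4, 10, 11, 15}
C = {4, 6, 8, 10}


Set A = {3, 8, 10, 11}
Set B = {4, 10, 11, 15}
Set C = {4, 6, 8, 10}
First, A ∪ B = {3, 4, 8, 10, 11, 15}
Then, (A ∪ B) ∪ C = {3, 4, 6, 8, 10, 11, 15}

{3, 4, 6, 8, 10, 11, 15}


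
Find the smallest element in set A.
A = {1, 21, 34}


Set A = {1, 21, 34}
Elements in ascending order: 1, 21, 34
The smallest element is 1.

1


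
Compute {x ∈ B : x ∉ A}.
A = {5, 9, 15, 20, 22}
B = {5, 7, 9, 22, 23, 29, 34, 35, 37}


Set A = {5, 9, 15, 20, 22}
Set B = {5, 7, 9, 22, 23, 29, 34, 35, 37}
Check each element of B against A:
5 ∈ A, 7 ∉ A (include), 9 ∈ A, 22 ∈ A, 23 ∉ A (include), 29 ∉ A (include), 34 ∉ A (include), 35 ∉ A (include), 37 ∉ A (include)
Elements of B not in A: {7, 23, 29, 34, 35, 37}

{7, 23, 29, 34, 35, 37}


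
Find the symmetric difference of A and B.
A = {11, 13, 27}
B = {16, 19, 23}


Set A = {11, 13, 27}
Set B = {16, 19, 23}
A △ B = (A \ B) ∪ (B \ A)
Elements in A but not B: {11, 13, 27}
Elements in B but not A: {16, 19, 23}
A △ B = {11, 13, 16, 19, 23, 27}

{11, 13, 16, 19, 23, 27}


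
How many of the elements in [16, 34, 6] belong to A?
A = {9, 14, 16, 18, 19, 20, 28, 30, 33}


Set A = {9, 14, 16, 18, 19, 20, 28, 30, 33}
Candidates: [16, 34, 6]
Check each candidate:
16 ∈ A, 34 ∉ A, 6 ∉ A
Count of candidates in A: 1

1


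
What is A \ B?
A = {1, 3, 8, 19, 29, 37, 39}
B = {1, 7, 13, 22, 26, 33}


Set A = {1, 3, 8, 19, 29, 37, 39}
Set B = {1, 7, 13, 22, 26, 33}
A \ B includes elements in A that are not in B.
Check each element of A:
1 (in B, remove), 3 (not in B, keep), 8 (not in B, keep), 19 (not in B, keep), 29 (not in B, keep), 37 (not in B, keep), 39 (not in B, keep)
A \ B = {3, 8, 19, 29, 37, 39}

{3, 8, 19, 29, 37, 39}


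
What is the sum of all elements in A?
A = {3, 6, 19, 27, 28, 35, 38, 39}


Set A = {3, 6, 19, 27, 28, 35, 38, 39}
Sum = 3 + 6 + 19 + 27 + 28 + 35 + 38 + 39 = 195

195


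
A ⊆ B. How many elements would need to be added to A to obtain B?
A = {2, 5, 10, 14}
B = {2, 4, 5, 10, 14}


Set A = {2, 5, 10, 14}, |A| = 4
Set B = {2, 4, 5, 10, 14}, |B| = 5
Since A ⊆ B: B \ A = {4}
|B| - |A| = 5 - 4 = 1

1


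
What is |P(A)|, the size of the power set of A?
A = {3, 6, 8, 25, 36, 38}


Set A = {3, 6, 8, 25, 36, 38}
|A| = 6
The power set P(A) contains all subsets of A.
|P(A)| = 2^|A| = 2^6 = 64

64


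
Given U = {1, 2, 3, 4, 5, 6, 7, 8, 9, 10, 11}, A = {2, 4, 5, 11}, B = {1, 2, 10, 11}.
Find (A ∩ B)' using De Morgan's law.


U = {1, 2, 3, 4, 5, 6, 7, 8, 9, 10, 11}
A = {2, 4, 5, 11}, B = {1, 2, 10, 11}
A ∩ B = {2, 11}
(A ∩ B)' = U \ (A ∩ B) = {1, 3, 4, 5, 6, 7, 8, 9, 10}
Verification via A' ∪ B': A' = {1, 3, 6, 7, 8, 9, 10}, B' = {3, 4, 5, 6, 7, 8, 9}
A' ∪ B' = {1, 3, 4, 5, 6, 7, 8, 9, 10} ✓

{1, 3, 4, 5, 6, 7, 8, 9, 10}


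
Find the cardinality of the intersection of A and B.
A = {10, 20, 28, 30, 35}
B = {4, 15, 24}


Set A = {10, 20, 28, 30, 35}
Set B = {4, 15, 24}
A ∩ B = {}
|A ∩ B| = 0

0


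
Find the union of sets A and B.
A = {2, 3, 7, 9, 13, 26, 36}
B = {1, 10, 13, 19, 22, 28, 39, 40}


Set A = {2, 3, 7, 9, 13, 26, 36}
Set B = {1, 10, 13, 19, 22, 28, 39, 40}
A ∪ B includes all elements in either set.
Elements from A: {2, 3, 7, 9, 13, 26, 36}
Elements from B not already included: {1, 10, 19, 22, 28, 39, 40}
A ∪ B = {1, 2, 3, 7, 9, 10, 13, 19, 22, 26, 28, 36, 39, 40}

{1, 2, 3, 7, 9, 10, 13, 19, 22, 26, 28, 36, 39, 40}


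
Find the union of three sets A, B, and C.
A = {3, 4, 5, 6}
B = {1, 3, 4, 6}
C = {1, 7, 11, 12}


Set A = {3, 4, 5, 6}
Set B = {1, 3, 4, 6}
Set C = {1, 7, 11, 12}
First, A ∪ B = {1, 3, 4, 5, 6}
Then, (A ∪ B) ∪ C = {1, 3, 4, 5, 6, 7, 11, 12}

{1, 3, 4, 5, 6, 7, 11, 12}


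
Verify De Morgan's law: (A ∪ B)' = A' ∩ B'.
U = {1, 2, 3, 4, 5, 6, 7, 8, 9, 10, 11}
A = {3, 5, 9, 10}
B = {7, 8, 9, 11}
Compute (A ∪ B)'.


U = {1, 2, 3, 4, 5, 6, 7, 8, 9, 10, 11}
A = {3, 5, 9, 10}, B = {7, 8, 9, 11}
A ∪ B = {3, 5, 7, 8, 9, 10, 11}
(A ∪ B)' = U \ (A ∪ B) = {1, 2, 4, 6}
Verification via A' ∩ B': A' = {1, 2, 4, 6, 7, 8, 11}, B' = {1, 2, 3, 4, 5, 6, 10}
A' ∩ B' = {1, 2, 4, 6} ✓

{1, 2, 4, 6}


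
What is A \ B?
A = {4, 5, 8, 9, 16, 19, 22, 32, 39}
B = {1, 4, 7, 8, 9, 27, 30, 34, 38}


Set A = {4, 5, 8, 9, 16, 19, 22, 32, 39}
Set B = {1, 4, 7, 8, 9, 27, 30, 34, 38}
A \ B includes elements in A that are not in B.
Check each element of A:
4 (in B, remove), 5 (not in B, keep), 8 (in B, remove), 9 (in B, remove), 16 (not in B, keep), 19 (not in B, keep), 22 (not in B, keep), 32 (not in B, keep), 39 (not in B, keep)
A \ B = {5, 16, 19, 22, 32, 39}

{5, 16, 19, 22, 32, 39}


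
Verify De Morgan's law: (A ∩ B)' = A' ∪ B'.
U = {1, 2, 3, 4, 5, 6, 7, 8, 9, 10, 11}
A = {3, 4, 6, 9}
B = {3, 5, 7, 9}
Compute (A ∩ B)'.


U = {1, 2, 3, 4, 5, 6, 7, 8, 9, 10, 11}
A = {3, 4, 6, 9}, B = {3, 5, 7, 9}
A ∩ B = {3, 9}
(A ∩ B)' = U \ (A ∩ B) = {1, 2, 4, 5, 6, 7, 8, 10, 11}
Verification via A' ∪ B': A' = {1, 2, 5, 7, 8, 10, 11}, B' = {1, 2, 4, 6, 8, 10, 11}
A' ∪ B' = {1, 2, 4, 5, 6, 7, 8, 10, 11} ✓

{1, 2, 4, 5, 6, 7, 8, 10, 11}


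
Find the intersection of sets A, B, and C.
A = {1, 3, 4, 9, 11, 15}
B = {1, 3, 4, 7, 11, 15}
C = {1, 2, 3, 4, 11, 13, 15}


Set A = {1, 3, 4, 9, 11, 15}
Set B = {1, 3, 4, 7, 11, 15}
Set C = {1, 2, 3, 4, 11, 13, 15}
First, A ∩ B = {1, 3, 4, 11, 15}
Then, (A ∩ B) ∩ C = {1, 3, 4, 11, 15}

{1, 3, 4, 11, 15}


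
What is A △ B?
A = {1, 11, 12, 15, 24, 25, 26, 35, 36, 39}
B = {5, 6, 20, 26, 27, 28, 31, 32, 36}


Set A = {1, 11, 12, 15, 24, 25, 26, 35, 36, 39}
Set B = {5, 6, 20, 26, 27, 28, 31, 32, 36}
A △ B = (A \ B) ∪ (B \ A)
Elements in A but not B: {1, 11, 12, 15, 24, 25, 35, 39}
Elements in B but not A: {5, 6, 20, 27, 28, 31, 32}
A △ B = {1, 5, 6, 11, 12, 15, 20, 24, 25, 27, 28, 31, 32, 35, 39}

{1, 5, 6, 11, 12, 15, 20, 24, 25, 27, 28, 31, 32, 35, 39}


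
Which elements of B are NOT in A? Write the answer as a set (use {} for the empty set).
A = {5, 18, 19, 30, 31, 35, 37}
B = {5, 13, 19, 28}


Set A = {5, 18, 19, 30, 31, 35, 37}
Set B = {5, 13, 19, 28}
Check each element of B against A:
5 ∈ A, 13 ∉ A (include), 19 ∈ A, 28 ∉ A (include)
Elements of B not in A: {13, 28}

{13, 28}


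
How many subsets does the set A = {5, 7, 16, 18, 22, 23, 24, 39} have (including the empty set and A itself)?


Set A = {5, 7, 16, 18, 22, 23, 24, 39}
|A| = 8
The power set P(A) contains all subsets of A.
|P(A)| = 2^|A| = 2^8 = 256

256


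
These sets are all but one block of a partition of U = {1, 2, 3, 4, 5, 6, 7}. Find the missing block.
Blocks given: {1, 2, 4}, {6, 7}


U = {1, 2, 3, 4, 5, 6, 7}
Shown blocks: {1, 2, 4}, {6, 7}
A partition's blocks are pairwise disjoint and cover U, so the missing block = U \ (union of shown blocks).
Union of shown blocks: {1, 2, 4, 6, 7}
Missing block = U \ (union) = {3, 5}

{3, 5}


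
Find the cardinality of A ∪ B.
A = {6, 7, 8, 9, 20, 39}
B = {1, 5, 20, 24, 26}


Set A = {6, 7, 8, 9, 20, 39}, |A| = 6
Set B = {1, 5, 20, 24, 26}, |B| = 5
A ∩ B = {20}, |A ∩ B| = 1
|A ∪ B| = |A| + |B| - |A ∩ B| = 6 + 5 - 1 = 10

10


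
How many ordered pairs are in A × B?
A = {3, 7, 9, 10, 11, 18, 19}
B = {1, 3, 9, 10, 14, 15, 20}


Set A = {3, 7, 9, 10, 11, 18, 19} has 7 elements.
Set B = {1, 3, 9, 10, 14, 15, 20} has 7 elements.
|A × B| = |A| × |B| = 7 × 7 = 49

49


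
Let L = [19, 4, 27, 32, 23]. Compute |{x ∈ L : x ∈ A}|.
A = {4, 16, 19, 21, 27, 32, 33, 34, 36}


Set A = {4, 16, 19, 21, 27, 32, 33, 34, 36}
Candidates: [19, 4, 27, 32, 23]
Check each candidate:
19 ∈ A, 4 ∈ A, 27 ∈ A, 32 ∈ A, 23 ∉ A
Count of candidates in A: 4

4


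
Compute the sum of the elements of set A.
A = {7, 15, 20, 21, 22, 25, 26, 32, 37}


Set A = {7, 15, 20, 21, 22, 25, 26, 32, 37}
Sum = 7 + 15 + 20 + 21 + 22 + 25 + 26 + 32 + 37 = 205

205


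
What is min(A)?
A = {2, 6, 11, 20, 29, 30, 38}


Set A = {2, 6, 11, 20, 29, 30, 38}
Elements in ascending order: 2, 6, 11, 20, 29, 30, 38
The smallest element is 2.

2


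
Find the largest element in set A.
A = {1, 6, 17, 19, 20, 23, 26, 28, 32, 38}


Set A = {1, 6, 17, 19, 20, 23, 26, 28, 32, 38}
Elements in ascending order: 1, 6, 17, 19, 20, 23, 26, 28, 32, 38
The largest element is 38.

38


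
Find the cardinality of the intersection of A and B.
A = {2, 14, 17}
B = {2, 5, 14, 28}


Set A = {2, 14, 17}
Set B = {2, 5, 14, 28}
A ∩ B = {2, 14}
|A ∩ B| = 2

2


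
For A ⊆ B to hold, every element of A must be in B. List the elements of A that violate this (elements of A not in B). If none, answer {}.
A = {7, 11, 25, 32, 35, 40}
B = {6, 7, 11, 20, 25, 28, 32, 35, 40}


Set A = {7, 11, 25, 32, 35, 40}
Set B = {6, 7, 11, 20, 25, 28, 32, 35, 40}
Check each element of A against B:
7 ∈ B, 11 ∈ B, 25 ∈ B, 32 ∈ B, 35 ∈ B, 40 ∈ B
Elements of A not in B: {}

{}


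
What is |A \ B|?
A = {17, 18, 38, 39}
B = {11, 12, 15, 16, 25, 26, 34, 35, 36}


Set A = {17, 18, 38, 39}
Set B = {11, 12, 15, 16, 25, 26, 34, 35, 36}
A \ B = {17, 18, 38, 39}
|A \ B| = 4

4


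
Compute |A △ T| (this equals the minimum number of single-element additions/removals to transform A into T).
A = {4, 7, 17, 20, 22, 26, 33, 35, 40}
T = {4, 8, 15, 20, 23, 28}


Set A = {4, 7, 17, 20, 22, 26, 33, 35, 40}
Set T = {4, 8, 15, 20, 23, 28}
Elements to remove from A (in A, not in T): {7, 17, 22, 26, 33, 35, 40} → 7 removals
Elements to add to A (in T, not in A): {8, 15, 23, 28} → 4 additions
Total edits = 7 + 4 = 11

11


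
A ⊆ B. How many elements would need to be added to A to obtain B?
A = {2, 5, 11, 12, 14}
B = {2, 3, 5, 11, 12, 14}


Set A = {2, 5, 11, 12, 14}, |A| = 5
Set B = {2, 3, 5, 11, 12, 14}, |B| = 6
Since A ⊆ B: B \ A = {3}
|B| - |A| = 6 - 5 = 1

1


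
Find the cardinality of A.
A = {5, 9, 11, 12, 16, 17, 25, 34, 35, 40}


Set A = {5, 9, 11, 12, 16, 17, 25, 34, 35, 40}
Listing elements: 5, 9, 11, 12, 16, 17, 25, 34, 35, 40
Counting: 10 elements
|A| = 10

10


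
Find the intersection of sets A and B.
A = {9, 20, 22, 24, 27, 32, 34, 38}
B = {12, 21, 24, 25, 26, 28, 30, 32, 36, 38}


Set A = {9, 20, 22, 24, 27, 32, 34, 38}
Set B = {12, 21, 24, 25, 26, 28, 30, 32, 36, 38}
A ∩ B includes only elements in both sets.
Check each element of A against B:
9 ✗, 20 ✗, 22 ✗, 24 ✓, 27 ✗, 32 ✓, 34 ✗, 38 ✓
A ∩ B = {24, 32, 38}

{24, 32, 38}


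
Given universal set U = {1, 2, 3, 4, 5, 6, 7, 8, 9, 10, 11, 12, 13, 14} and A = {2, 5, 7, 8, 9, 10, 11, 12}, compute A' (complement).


Universal set U = {1, 2, 3, 4, 5, 6, 7, 8, 9, 10, 11, 12, 13, 14}
Set A = {2, 5, 7, 8, 9, 10, 11, 12}
A' = U \ A = elements in U but not in A
Checking each element of U:
1 (not in A, include), 2 (in A, exclude), 3 (not in A, include), 4 (not in A, include), 5 (in A, exclude), 6 (not in A, include), 7 (in A, exclude), 8 (in A, exclude), 9 (in A, exclude), 10 (in A, exclude), 11 (in A, exclude), 12 (in A, exclude), 13 (not in A, include), 14 (not in A, include)
A' = {1, 3, 4, 6, 13, 14}

{1, 3, 4, 6, 13, 14}
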